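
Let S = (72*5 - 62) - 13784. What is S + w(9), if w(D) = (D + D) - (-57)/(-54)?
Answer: -242443/18 ≈ -13469.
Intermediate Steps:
w(D) = -19/18 + 2*D (w(D) = 2*D - (-57)*(-1)/54 = 2*D - 1*19/18 = 2*D - 19/18 = -19/18 + 2*D)
S = -13486 (S = (360 - 62) - 13784 = 298 - 13784 = -13486)
S + w(9) = -13486 + (-19/18 + 2*9) = -13486 + (-19/18 + 18) = -13486 + 305/18 = -242443/18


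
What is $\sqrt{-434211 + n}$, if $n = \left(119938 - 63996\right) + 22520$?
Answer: $i \sqrt{355749} \approx 596.45 i$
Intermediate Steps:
$n = 78462$ ($n = 55942 + 22520 = 78462$)
$\sqrt{-434211 + n} = \sqrt{-434211 + 78462} = \sqrt{-355749} = i \sqrt{355749}$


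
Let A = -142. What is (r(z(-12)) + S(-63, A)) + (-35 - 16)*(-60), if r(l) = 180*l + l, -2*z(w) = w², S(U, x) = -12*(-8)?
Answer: -9876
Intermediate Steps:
S(U, x) = 96
z(w) = -w²/2
r(l) = 181*l
(r(z(-12)) + S(-63, A)) + (-35 - 16)*(-60) = (181*(-½*(-12)²) + 96) + (-35 - 16)*(-60) = (181*(-½*144) + 96) - 51*(-60) = (181*(-72) + 96) + 3060 = (-13032 + 96) + 3060 = -12936 + 3060 = -9876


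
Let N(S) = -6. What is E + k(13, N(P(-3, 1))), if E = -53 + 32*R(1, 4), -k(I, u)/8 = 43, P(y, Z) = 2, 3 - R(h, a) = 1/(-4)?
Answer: -293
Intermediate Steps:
R(h, a) = 13/4 (R(h, a) = 3 - 1/(-4) = 3 - 1*(-1/4) = 3 + 1/4 = 13/4)
k(I, u) = -344 (k(I, u) = -8*43 = -344)
E = 51 (E = -53 + 32*(13/4) = -53 + 104 = 51)
E + k(13, N(P(-3, 1))) = 51 - 344 = -293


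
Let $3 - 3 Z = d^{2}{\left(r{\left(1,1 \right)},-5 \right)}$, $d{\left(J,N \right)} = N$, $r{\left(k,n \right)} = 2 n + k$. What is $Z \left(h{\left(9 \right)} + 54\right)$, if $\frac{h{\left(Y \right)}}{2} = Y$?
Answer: $-528$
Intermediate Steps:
$h{\left(Y \right)} = 2 Y$
$r{\left(k,n \right)} = k + 2 n$
$Z = - \frac{22}{3}$ ($Z = 1 - \frac{\left(-5\right)^{2}}{3} = 1 - \frac{25}{3} = - \frac{22}{3} \approx -7.3333$)
$Z \left(h{\left(9 \right)} + 54\right) = - \frac{22 \left(2 \cdot 9 + 54\right)}{3} = - \frac{22 \left(18 + 54\right)}{3} = \left(- \frac{22}{3}\right) 72 = -528$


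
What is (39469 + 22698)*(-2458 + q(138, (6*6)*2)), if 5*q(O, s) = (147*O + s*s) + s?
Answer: 823837084/5 ≈ 1.6477e+8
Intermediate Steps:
q(O, s) = s/5 + s²/5 + 147*O/5 (q(O, s) = ((147*O + s*s) + s)/5 = ((147*O + s²) + s)/5 = ((s² + 147*O) + s)/5 = (s + s² + 147*O)/5 = s/5 + s²/5 + 147*O/5)
(39469 + 22698)*(-2458 + q(138, (6*6)*2)) = (39469 + 22698)*(-2458 + (((6*6)*2)/5 + ((6*6)*2)²/5 + (147/5)*138)) = 62167*(-2458 + ((36*2)/5 + (36*2)²/5 + 20286/5)) = 62167*(-2458 + ((⅕)*72 + (⅕)*72² + 20286/5)) = 62167*(-2458 + (72/5 + (⅕)*5184 + 20286/5)) = 62167*(-2458 + (72/5 + 5184/5 + 20286/5)) = 62167*(-2458 + 25542/5) = 62167*(13252/5) = 823837084/5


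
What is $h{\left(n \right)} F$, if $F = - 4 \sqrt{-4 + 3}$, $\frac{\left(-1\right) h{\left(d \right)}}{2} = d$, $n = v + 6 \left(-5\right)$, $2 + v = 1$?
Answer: $- 248 i \approx - 248.0 i$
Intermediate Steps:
$v = -1$ ($v = -2 + 1 = -1$)
$n = -31$ ($n = -1 + 6 \left(-5\right) = -1 - 30 = -31$)
$h{\left(d \right)} = - 2 d$
$F = - 4 i$ ($F = - 4 \sqrt{-1} = - 4 i \approx - 4.0 i$)
$h{\left(n \right)} F = \left(-2\right) \left(-31\right) \left(- 4 i\right) = 62 \left(- 4 i\right) = - 248 i$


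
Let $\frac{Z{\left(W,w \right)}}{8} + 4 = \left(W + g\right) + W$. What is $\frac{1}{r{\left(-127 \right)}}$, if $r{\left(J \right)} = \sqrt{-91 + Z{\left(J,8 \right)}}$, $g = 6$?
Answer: $- \frac{i \sqrt{43}}{301} \approx - 0.021785 i$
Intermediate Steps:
$Z{\left(W,w \right)} = 16 + 16 W$ ($Z{\left(W,w \right)} = -32 + 8 \left(\left(W + 6\right) + W\right) = -32 + 8 \left(\left(6 + W\right) + W\right) = -32 + 8 \left(6 + 2 W\right) = -32 + \left(48 + 16 W\right) = 16 + 16 W$)
$r{\left(J \right)} = \sqrt{-75 + 16 J}$ ($r{\left(J \right)} = \sqrt{-91 + \left(16 + 16 J\right)} = \sqrt{-75 + 16 J}$)
$\frac{1}{r{\left(-127 \right)}} = \frac{1}{\sqrt{-75 + 16 \left(-127\right)}} = \frac{1}{\sqrt{-75 - 2032}} = \frac{1}{\sqrt{-2107}} = \frac{1}{7 i \sqrt{43}} = - \frac{i \sqrt{43}}{301}$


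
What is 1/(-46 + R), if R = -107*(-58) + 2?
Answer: 1/6162 ≈ 0.00016229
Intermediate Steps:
R = 6208 (R = 6206 + 2 = 6208)
1/(-46 + R) = 1/(-46 + 6208) = 1/6162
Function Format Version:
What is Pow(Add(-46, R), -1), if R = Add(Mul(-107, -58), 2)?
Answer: Rational(1, 6162) ≈ 0.00016229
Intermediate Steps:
R = 6208 (R = Add(6206, 2) = 6208)
Pow(Add(-46, R), -1) = Pow(Add(-46, 6208), -1) = Pow(6162, -1) = Rational(1, 6162)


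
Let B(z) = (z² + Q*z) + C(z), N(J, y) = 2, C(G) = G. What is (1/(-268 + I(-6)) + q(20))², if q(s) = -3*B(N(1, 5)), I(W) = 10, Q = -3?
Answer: 1/66564 ≈ 1.5023e-5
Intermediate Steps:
B(z) = z² - 2*z (B(z) = (z² - 3*z) + z = z² - 2*z)
q(s) = 0 (q(s) = -6*(-2 + 2) = -6*0 = -3*0 = 0)
(1/(-268 + I(-6)) + q(20))² = (1/(-268 + 10) + 0)² = (1/(-258) + 0)² = (-1/258 + 0)² = (-1/258)² = 1/66564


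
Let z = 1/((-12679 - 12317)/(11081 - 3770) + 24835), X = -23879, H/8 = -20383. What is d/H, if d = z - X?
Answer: -722513626157/4933873350516 ≈ -0.14644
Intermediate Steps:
H = -163064 (H = 8*(-20383) = -163064)
z = 2437/60514563 (z = 1/(-24996/7311 + 24835) = 1/(-24996*1/7311 + 24835) = 1/(-8332/2437 + 24835) = 1/(60514563/2437) = 2437/60514563 ≈ 4.0271e-5)
d = 1445027252314/60514563 (d = 2437/60514563 - 1*(-23879) = 2437/60514563 + 23879 = 1445027252314/60514563 ≈ 23879.)
d/H = (1445027252314/60514563)/(-163064) = (1445027252314/60514563)*(-1/163064) = -722513626157/4933873350516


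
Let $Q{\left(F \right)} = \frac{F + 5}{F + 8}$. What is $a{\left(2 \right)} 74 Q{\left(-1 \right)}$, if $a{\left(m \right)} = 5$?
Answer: $\frac{1480}{7} \approx 211.43$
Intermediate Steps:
$Q{\left(F \right)} = \frac{5 + F}{8 + F}$
$a{\left(2 \right)} 74 Q{\left(-1 \right)} = 5 \cdot 74 \frac{5 - 1}{8 - 1} = 370 \cdot \frac{1}{7} \cdot 4 = 370 \cdot \frac{4}{7} = \frac{1480}{7}$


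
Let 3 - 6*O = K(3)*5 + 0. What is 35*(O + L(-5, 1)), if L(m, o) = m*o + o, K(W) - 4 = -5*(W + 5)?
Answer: 1855/2 ≈ 927.50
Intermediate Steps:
K(W) = -21 - 5*W (K(W) = 4 - 5*(W + 5) = 4 - 5*(5 + W) = 4 + (-25 - 5*W) = -21 - 5*W)
L(m, o) = o + m*o
O = 61/2 (O = ½ - ((-21 - 5*3)*5 + 0)/6 = ½ - ((-21 - 15)*5 + 0)/6 = ½ - (-36*5 + 0)/6 = ½ - (-180 + 0)/6 = ½ - ⅙*(-180) = ½ + 30 = 61/2 ≈ 30.500)
35*(O + L(-5, 1)) = 35*(61/2 + 1*(1 - 5)) = 35*(61/2 + 1*(-4)) = 35*(61/2 - 4) = 35*(53/2) = 1855/2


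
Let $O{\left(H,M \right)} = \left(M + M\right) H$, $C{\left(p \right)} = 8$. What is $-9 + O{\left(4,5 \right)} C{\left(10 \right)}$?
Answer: $311$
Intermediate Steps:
$O{\left(H,M \right)} = 2 H M$ ($O{\left(H,M \right)} = 2 M H = 2 H M$)
$-9 + O{\left(4,5 \right)} C{\left(10 \right)} = -9 + 2 \cdot 4 \cdot 5 \cdot 8 = -9 + 40 \cdot 8 = -9 + 320 = 311$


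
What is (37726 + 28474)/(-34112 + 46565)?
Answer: 66200/12453 ≈ 5.3160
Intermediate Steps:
(37726 + 28474)/(-34112 + 46565) = 66200/12453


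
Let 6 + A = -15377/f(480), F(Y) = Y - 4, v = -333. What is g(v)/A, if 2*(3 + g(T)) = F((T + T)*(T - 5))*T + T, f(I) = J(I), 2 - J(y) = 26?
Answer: -899519652/15233 ≈ -59051.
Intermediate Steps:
J(y) = -24 (J(y) = 2 - 1*26 = 2 - 26 = -24)
f(I) = -24
F(Y) = -4 + Y
g(T) = -3 + T/2 + T*(-4 + 2*T*(-5 + T))/2 (g(T) = -3 + ((-4 + (T + T)*(T - 5))*T + T)/2 = -3 + ((-4 + (2*T)*(-5 + T))*T + T)/2 = -3 + ((-4 + 2*T*(-5 + T))*T + T)/2 = -3 + (T*(-4 + 2*T*(-5 + T)) + T)/2 = -3 + (T + T*(-4 + 2*T*(-5 + T)))/2 = -3 + (T/2 + T*(-4 + 2*T*(-5 + T))/2) = -3 + T/2 + T*(-4 + 2*T*(-5 + T))/2)
A = 15233/24 (A = -6 - 15377/(-24) = -6 - 15377*(-1/24) = -6 + 15377/24 = 15233/24 ≈ 634.71)
g(v)/A = (-3 + (½)*(-333) - 333*(-2 - 333*(-5 - 333)))/(15233/24) = (-3 - 333/2 - 333*(-2 - 333*(-338)))*(24/15233) = (-3 - 333/2 - 333*(-2 + 112554))*(24/15233) = (-3 - 333/2 - 333*112552)*(24/15233) = (-3 - 333/2 - 37479816)*(24/15233) = -74959971/2*24/15233 = -899519652/15233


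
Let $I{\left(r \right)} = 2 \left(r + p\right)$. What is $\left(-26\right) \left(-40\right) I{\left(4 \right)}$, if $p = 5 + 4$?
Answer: $27040$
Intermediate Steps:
$p = 9$
$I{\left(r \right)} = 18 + 2 r$ ($I{\left(r \right)} = 2 \left(r + 9\right) = 2 \left(9 + r\right) = 18 + 2 r$)
$\left(-26\right) \left(-40\right) I{\left(4 \right)} = \left(-26\right) \left(-40\right) \left(18 + 2 \cdot 4\right) = 1040 \left(18 + 8\right) = 1040 \cdot 26 = 27040$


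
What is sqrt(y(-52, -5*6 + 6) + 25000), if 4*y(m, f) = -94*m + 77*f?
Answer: 4*sqrt(1610) ≈ 160.50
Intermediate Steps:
y(m, f) = -47*m/2 + 77*f/4 (y(m, f) = (-94*m + 77*f)/4 = -47*m/2 + 77*f/4)
sqrt(y(-52, -5*6 + 6) + 25000) = sqrt((-47/2*(-52) + 77*(-5*6 + 6)/4) + 25000) = sqrt((1222 + 77*(-30 + 6)/4) + 25000) = sqrt((1222 + (77/4)*(-24)) + 25000) = sqrt((1222 - 462) + 25000) = sqrt(760 + 25000) = sqrt(25760) = 4*sqrt(1610)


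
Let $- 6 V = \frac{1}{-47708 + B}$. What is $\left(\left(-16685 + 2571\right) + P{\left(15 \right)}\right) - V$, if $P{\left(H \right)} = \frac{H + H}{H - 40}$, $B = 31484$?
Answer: $- \frac{6870150149}{486720} \approx -14115.0$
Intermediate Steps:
$V = \frac{1}{97344}$ ($V = - \frac{1}{6 \left(-47708 + 31484\right)} = - \frac{1}{6 \left(-16224\right)} = \left(- \frac{1}{6}\right) \left(- \frac{1}{16224}\right) = \frac{1}{97344} \approx 1.0273 \cdot 10^{-5}$)
$P{\left(H \right)} = \frac{2 H}{-40 + H}$
$\left(\left(-16685 + 2571\right) + P{\left(15 \right)}\right) - V = \left(\left(-16685 + 2571\right) + 2 \cdot 15 \frac{1}{-40 + 15}\right) - \frac{1}{97344} = \left(-14114 + 2 \cdot 15 \frac{1}{-25}\right) - \frac{1}{97344} = \left(-14114 + 2 \cdot 15 \left(- \frac{1}{25}\right)\right) - \frac{1}{97344} = \left(-14114 - \frac{6}{5}\right) - \frac{1}{97344} = - \frac{70576}{5} - \frac{1}{97344} = - \frac{6870150149}{486720}$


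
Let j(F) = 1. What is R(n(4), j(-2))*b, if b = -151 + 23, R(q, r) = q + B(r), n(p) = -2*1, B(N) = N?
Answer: 128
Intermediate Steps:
n(p) = -2
R(q, r) = q + r
b = -128
R(n(4), j(-2))*b = (-2 + 1)*(-128) = -1*(-128) = 128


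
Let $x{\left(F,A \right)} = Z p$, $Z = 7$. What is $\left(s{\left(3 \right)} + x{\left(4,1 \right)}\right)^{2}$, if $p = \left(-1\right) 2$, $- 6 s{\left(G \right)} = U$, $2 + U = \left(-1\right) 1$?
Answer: $\frac{729}{4} \approx 182.25$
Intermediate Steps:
$U = -3$ ($U = -2 - 1 = -3$)
$s{\left(G \right)} = \frac{1}{2}$ ($s{\left(G \right)} = \left(- \frac{1}{6}\right) \left(-3\right) = \frac{1}{2}$)
$p = -2$
$x{\left(F,A \right)} = -14$ ($x{\left(F,A \right)} = 7 \left(-2\right) = -14$)
$\left(s{\left(3 \right)} + x{\left(4,1 \right)}\right)^{2} = \left(\frac{1}{2} - 14\right)^{2} = \left(- \frac{27}{2}\right)^{2} = \frac{729}{4}$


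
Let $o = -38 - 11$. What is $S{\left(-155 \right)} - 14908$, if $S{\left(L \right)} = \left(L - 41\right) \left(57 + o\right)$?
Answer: $-16476$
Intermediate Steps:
$o = -49$
$S{\left(L \right)} = -328 + 8 L$ ($S{\left(L \right)} = \left(L - 41\right) \left(57 - 49\right) = \left(-41 + L\right) 8 = -328 + 8 L$)
$S{\left(-155 \right)} - 14908 = \left(-328 + 8 \left(-155\right)\right) - 14908 = \left(-328 - 1240\right) - 14908 = -1568 - 14908 = -16476$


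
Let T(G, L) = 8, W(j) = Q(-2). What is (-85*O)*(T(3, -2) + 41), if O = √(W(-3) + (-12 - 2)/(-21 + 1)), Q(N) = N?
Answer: -833*I*√130/2 ≈ -4748.8*I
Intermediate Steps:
W(j) = -2
O = I*√130/10 (O = √(-2 + (-12 - 2)/(-21 + 1)) = √(-2 - 14/(-20)) = √(-2 - 14*(-1/20)) = √(-2 + 7/10) = √(-13/10) = I*√130/10 ≈ 1.1402*I)
(-85*O)*(T(3, -2) + 41) = (-17*I*√130/2)*(8 + 41) = -17*I*√130/2*49 = -833*I*√130/2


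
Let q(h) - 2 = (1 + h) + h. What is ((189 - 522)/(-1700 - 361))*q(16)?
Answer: 1295/229 ≈ 5.6550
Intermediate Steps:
q(h) = 3 + 2*h (q(h) = 2 + ((1 + h) + h) = 2 + (1 + 2*h) = 3 + 2*h)
((189 - 522)/(-1700 - 361))*q(16) = ((189 - 522)/(-1700 - 361))*(3 + 2*16) = (-333/(-2061))*(3 + 32) = -333*(-1/2061)*35 = (37/229)*35 = 1295/229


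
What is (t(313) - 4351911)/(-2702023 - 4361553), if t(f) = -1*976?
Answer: 4352887/7063576 ≈ 0.61624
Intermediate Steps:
t(f) = -976
(t(313) - 4351911)/(-2702023 - 4361553) = (-976 - 4351911)/(-2702023 - 4361553) = -4352887/(-7063576) = -4352887*(-1/7063576) = 4352887/7063576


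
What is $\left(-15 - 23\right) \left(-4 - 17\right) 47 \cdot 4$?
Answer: $150024$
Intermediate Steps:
$\left(-15 - 23\right) \left(-4 - 17\right) 47 \cdot 4 = \left(-15 - 23\right) \left(-21\right) 47 \cdot 4 = \left(-38\right) \left(-21\right) 47 \cdot 4 = 798 \cdot 47 \cdot 4 = 37506 \cdot 4 = 150024$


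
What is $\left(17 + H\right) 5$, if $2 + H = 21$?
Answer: $180$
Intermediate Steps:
$H = 19$ ($H = -2 + 21 = 19$)
$\left(17 + H\right) 5 = \left(17 + 19\right) 5 = 36 \cdot 5 = 180$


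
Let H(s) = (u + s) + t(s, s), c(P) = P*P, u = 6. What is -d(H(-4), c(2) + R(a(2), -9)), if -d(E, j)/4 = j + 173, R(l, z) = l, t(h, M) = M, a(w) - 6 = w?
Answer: 740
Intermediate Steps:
a(w) = 6 + w
c(P) = P**2
H(s) = 6 + 2*s (H(s) = (6 + s) + s = 6 + 2*s)
d(E, j) = -692 - 4*j (d(E, j) = -4*(j + 173) = -4*(173 + j) = -692 - 4*j)
-d(H(-4), c(2) + R(a(2), -9)) = -(-692 - 4*(2**2 + (6 + 2))) = -(-692 - 4*(4 + 8)) = -(-692 - 4*12) = -(-692 - 48) = -1*(-740) = 740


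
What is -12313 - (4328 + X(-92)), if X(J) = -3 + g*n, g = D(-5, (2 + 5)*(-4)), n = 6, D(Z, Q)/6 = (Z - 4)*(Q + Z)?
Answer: -27330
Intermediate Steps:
D(Z, Q) = 6*(-4 + Z)*(Q + Z) (D(Z, Q) = 6*((Z - 4)*(Q + Z)) = 6*((-4 + Z)*(Q + Z)) = 6*(-4 + Z)*(Q + Z))
g = 1782 (g = -24*(2 + 5)*(-4) - 24*(-5) + 6*(-5)**2 + 6*((2 + 5)*(-4))*(-5) = -168*(-4) + 120 + 6*25 + 6*(7*(-4))*(-5) = -24*(-28) + 120 + 150 + 6*(-28)*(-5) = 672 + 120 + 150 + 840 = 1782)
X(J) = 10689 (X(J) = -3 + 1782*6 = -3 + 10692 = 10689)
-12313 - (4328 + X(-92)) = -12313 - (4328 + 10689) = -12313 - 1*15017 = -12313 - 15017 = -27330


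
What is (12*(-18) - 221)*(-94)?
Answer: 41078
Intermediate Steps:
(12*(-18) - 221)*(-94) = (-216 - 221)*(-94) = -437*(-94) = 41078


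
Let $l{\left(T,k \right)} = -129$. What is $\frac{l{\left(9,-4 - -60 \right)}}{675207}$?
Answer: $- \frac{43}{225069} \approx -0.00019105$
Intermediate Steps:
$\frac{l{\left(9,-4 - -60 \right)}}{675207} = - \frac{129}{675207} = \left(-129\right) \frac{1}{675207} = - \frac{43}{225069}$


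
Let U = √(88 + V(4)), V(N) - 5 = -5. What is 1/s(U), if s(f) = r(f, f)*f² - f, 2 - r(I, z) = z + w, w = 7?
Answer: 5/5721 - 89*√22/251724 ≈ -0.00078438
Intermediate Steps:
V(N) = 0 (V(N) = 5 - 5 = 0)
r(I, z) = -5 - z (r(I, z) = 2 - (z + 7) = 2 - (7 + z) = 2 + (-7 - z) = -5 - z)
U = 2*√22 (U = √(88 + 0) = √88 = 2*√22 ≈ 9.3808)
s(f) = -f + f²*(-5 - f) (s(f) = (-5 - f)*f² - f = f²*(-5 - f) - f = -f + f²*(-5 - f))
1/s(U) = 1/(-2*√22*(1 + (2*√22)*(5 + 2*√22))) = 1/(-2*√22*(1 + 2*√22*(5 + 2*√22))) = -√22/(44*(1 + 2*√22*(5 + 2*√22)))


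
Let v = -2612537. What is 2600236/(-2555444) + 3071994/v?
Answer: -3660880348517/1669048000357 ≈ -2.1934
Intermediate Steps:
2600236/(-2555444) + 3071994/v = 2600236/(-2555444) + 3071994/(-2612537) = 2600236*(-1/2555444) + 3071994*(-1/2612537) = -650059/638861 - 3071994/2612537 = -3660880348517/1669048000357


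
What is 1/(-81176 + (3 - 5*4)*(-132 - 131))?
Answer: -1/76705 ≈ -1.3037e-5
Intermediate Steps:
1/(-81176 + (3 - 5*4)*(-132 - 131)) = 1/(-81176 + (3 - 20)*(-263)) = 1/(-81176 - 17*(-263)) = 1/(-81176 + 4471) = 1/(-76705) = -1/76705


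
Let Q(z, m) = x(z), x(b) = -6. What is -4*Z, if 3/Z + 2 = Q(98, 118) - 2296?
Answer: 1/192 ≈ 0.0052083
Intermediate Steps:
Q(z, m) = -6
Z = -1/768 (Z = 3/(-2 + (-6 - 2296)) = 3/(-2 - 2302) = 3/(-2304) = 3*(-1/2304) = -1/768 ≈ -0.0013021)
-4*Z = -4*(-1/768) = 1/192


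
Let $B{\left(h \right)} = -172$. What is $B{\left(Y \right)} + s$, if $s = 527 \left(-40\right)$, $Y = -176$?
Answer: $-21252$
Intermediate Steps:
$s = -21080$
$B{\left(Y \right)} + s = -172 - 21080 = -21252$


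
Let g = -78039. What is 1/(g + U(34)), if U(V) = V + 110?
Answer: -1/77895 ≈ -1.2838e-5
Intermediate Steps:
U(V) = 110 + V
1/(g + U(34)) = 1/(-78039 + (110 + 34)) = 1/(-78039 + 144) = 1/(-77895) = -1/77895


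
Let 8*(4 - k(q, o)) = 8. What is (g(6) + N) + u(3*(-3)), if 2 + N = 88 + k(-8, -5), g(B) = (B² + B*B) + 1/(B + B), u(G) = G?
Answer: 1825/12 ≈ 152.08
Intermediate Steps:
k(q, o) = 3 (k(q, o) = 4 - ⅛*8 = 4 - 1 = 3)
g(B) = 1/(2*B) + 2*B² (g(B) = (B² + B²) + 1/(2*B) = 2*B² + 1/(2*B) = 1/(2*B) + 2*B²)
N = 89 (N = -2 + (88 + 3) = -2 + 91 = 89)
(g(6) + N) + u(3*(-3)) = ((½)*(1 + 4*6³)/6 + 89) + 3*(-3) = ((½)*(⅙)*(1 + 4*216) + 89) - 9 = ((½)*(⅙)*(1 + 864) + 89) - 9 = ((½)*(⅙)*865 + 89) - 9 = (865/12 + 89) - 9 = 1933/12 - 9 = 1825/12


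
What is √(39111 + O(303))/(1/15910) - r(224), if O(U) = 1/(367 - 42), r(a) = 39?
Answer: -39 + 6364*√41310997/13 ≈ 3.1464e+6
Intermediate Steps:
O(U) = 1/325
√(39111 + O(303))/(1/15910) - r(224) = √(39111 + 1/325)/(1/15910) - 1*39 = √(12711076/325)/(1/15910) - 39 = (2*√41310997/65)*15910 - 39 = 6364*√41310997/13 - 39 = -39 + 6364*√41310997/13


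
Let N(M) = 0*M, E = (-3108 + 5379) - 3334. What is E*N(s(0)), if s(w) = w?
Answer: 0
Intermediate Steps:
E = -1063 (E = 2271 - 3334 = -1063)
N(M) = 0
E*N(s(0)) = -1063*0 = 0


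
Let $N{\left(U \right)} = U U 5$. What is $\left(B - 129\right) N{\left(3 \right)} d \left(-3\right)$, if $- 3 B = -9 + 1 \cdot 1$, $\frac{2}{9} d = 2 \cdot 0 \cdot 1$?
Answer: $0$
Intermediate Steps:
$N{\left(U \right)} = 5 U^{2}$ ($N{\left(U \right)} = U^{2} \cdot 5 = 5 U^{2}$)
$d = 0$ ($d = \frac{9 \cdot 2 \cdot 0 \cdot 1}{2} = \frac{9 \cdot 0 \cdot 1}{2} = \frac{9}{2} \cdot 0 = 0$)
$B = \frac{8}{3}$ ($B = - \frac{-9 + 1 \cdot 1}{3} = - \frac{-9 + 1}{3} = \left(- \frac{1}{3}\right) \left(-8\right) = \frac{8}{3} \approx 2.6667$)
$\left(B - 129\right) N{\left(3 \right)} d \left(-3\right) = \left(\frac{8}{3} - 129\right) 5 \cdot 3^{2} \cdot 0 \left(-3\right) = - \frac{379 \cdot 5 \cdot 9 \cdot 0 \left(-3\right)}{3} = - \frac{379 \cdot 45 \cdot 0 \left(-3\right)}{3} = - \frac{379 \cdot 0 \left(-3\right)}{3} = \left(- \frac{379}{3}\right) 0 = 0$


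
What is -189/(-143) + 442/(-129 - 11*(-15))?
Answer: 35005/2574 ≈ 13.599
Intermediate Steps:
-189/(-143) + 442/(-129 - 11*(-15)) = -189*(-1/143) + 442/(-129 + 165) = 189/143 + 442/36 = 189/143 + 442*(1/36) = 189/143 + 221/18 = 35005/2574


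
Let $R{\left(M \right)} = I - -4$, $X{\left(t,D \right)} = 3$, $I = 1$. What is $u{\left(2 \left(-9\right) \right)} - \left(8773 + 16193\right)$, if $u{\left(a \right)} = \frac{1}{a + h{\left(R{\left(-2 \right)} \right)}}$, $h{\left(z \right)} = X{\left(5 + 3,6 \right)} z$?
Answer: $- \frac{74899}{3} \approx -24966.0$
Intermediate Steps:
$R{\left(M \right)} = 5$ ($R{\left(M \right)} = 1 - -4 = 1 + 4 = 5$)
$h{\left(z \right)} = 3 z$
$u{\left(a \right)} = \frac{1}{15 + a}$ ($u{\left(a \right)} = \frac{1}{a + 3 \cdot 5} = \frac{1}{a + 15} = \frac{1}{15 + a}$)
$u{\left(2 \left(-9\right) \right)} - \left(8773 + 16193\right) = \frac{1}{15 + 2 \left(-9\right)} - \left(8773 + 16193\right) = \frac{1}{15 - 18} - 24966 = \frac{1}{-3} - 24966 = - \frac{1}{3} - 24966 = - \frac{74899}{3}$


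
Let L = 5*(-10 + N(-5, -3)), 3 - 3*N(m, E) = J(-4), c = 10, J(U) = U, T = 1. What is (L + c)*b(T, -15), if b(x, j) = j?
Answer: 425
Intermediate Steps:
N(m, E) = 7/3 (N(m, E) = 1 - ⅓*(-4) = 1 + 4/3 = 7/3)
L = -115/3 (L = 5*(-10 + 7/3) = 5*(-23/3) = -115/3 ≈ -38.333)
(L + c)*b(T, -15) = (-115/3 + 10)*(-15) = -85/3*(-15) = 425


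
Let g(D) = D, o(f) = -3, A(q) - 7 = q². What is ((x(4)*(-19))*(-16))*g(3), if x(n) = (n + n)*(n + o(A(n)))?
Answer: 7296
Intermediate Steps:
A(q) = 7 + q²
x(n) = 2*n*(-3 + n) (x(n) = (n + n)*(n - 3) = (2*n)*(-3 + n) = 2*n*(-3 + n))
((x(4)*(-19))*(-16))*g(3) = (((2*4*(-3 + 4))*(-19))*(-16))*3 = (((2*4*1)*(-19))*(-16))*3 = ((8*(-19))*(-16))*3 = -152*(-16)*3 = 2432*3 = 7296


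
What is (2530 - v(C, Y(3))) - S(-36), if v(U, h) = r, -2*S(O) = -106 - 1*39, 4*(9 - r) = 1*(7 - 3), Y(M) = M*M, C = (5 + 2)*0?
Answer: 4899/2 ≈ 2449.5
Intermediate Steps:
C = 0 (C = 7*0 = 0)
Y(M) = M²
r = 8 (r = 9 - (7 - 3)/4 = 9 - 4/4 = 9 - ¼*4 = 9 - 1 = 8)
S(O) = 145/2 (S(O) = -(-106 - 1*39)/2 = -(-106 - 39)/2 = -½*(-145) = 145/2)
v(U, h) = 8
(2530 - v(C, Y(3))) - S(-36) = (2530 - 1*8) - 1*145/2 = (2530 - 8) - 145/2 = 2522 - 145/2 = 4899/2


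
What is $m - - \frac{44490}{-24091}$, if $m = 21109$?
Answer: $\frac{508492429}{24091} \approx 21107.0$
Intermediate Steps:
$m - - \frac{44490}{-24091} = 21109 - - \frac{44490}{-24091} = 21109 - \left(-44490\right) \left(- \frac{1}{24091}\right) = 21109 - \frac{44490}{24091} = \frac{508492429}{24091}$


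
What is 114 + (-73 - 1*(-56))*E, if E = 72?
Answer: -1110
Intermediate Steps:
114 + (-73 - 1*(-56))*E = 114 + (-73 - 1*(-56))*72 = 114 + (-73 + 56)*72 = 114 - 17*72 = 114 - 1224 = -1110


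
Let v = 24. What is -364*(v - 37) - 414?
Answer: 4318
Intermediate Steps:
-364*(v - 37) - 414 = -364*(24 - 37) - 414 = -364*(-13) - 414 = 4732 - 414 = 4318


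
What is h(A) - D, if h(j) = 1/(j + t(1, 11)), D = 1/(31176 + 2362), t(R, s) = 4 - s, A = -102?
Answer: -33647/3655642 ≈ -0.0092041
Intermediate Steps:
D = 1/33538 ≈ 2.9817e-5
h(j) = 1/(-7 + j) (h(j) = 1/(j + (4 - 1*11)) = 1/(j + (4 - 11)) = 1/(j - 7) = 1/(-7 + j))
h(A) - D = 1/(-7 - 102) - 1*1/33538 = 1/(-109) - 1/33538 = -1/109 - 1/33538 = -33647/3655642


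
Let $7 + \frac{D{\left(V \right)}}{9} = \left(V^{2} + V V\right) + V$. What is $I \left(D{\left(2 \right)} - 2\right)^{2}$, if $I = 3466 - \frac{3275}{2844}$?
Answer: $\frac{6158768125}{2844} \approx 2.1655 \cdot 10^{6}$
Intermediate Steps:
$D{\left(V \right)} = -63 + 9 V + 18 V^{2}$ ($D{\left(V \right)} = -63 + 9 \left(\left(V^{2} + V V\right) + V\right) = -63 + 9 \left(\left(V^{2} + V^{2}\right) + V\right) = -63 + 9 \left(2 V^{2} + V\right) = -63 + 9 \left(V + 2 V^{2}\right) = -63 + \left(9 V + 18 V^{2}\right) = -63 + 9 V + 18 V^{2}$)
$I = \frac{9854029}{2844}$ ($I = 3466 - \frac{3275}{2844} = \frac{9854029}{2844} \approx 3464.8$)
$I \left(D{\left(2 \right)} - 2\right)^{2} = \frac{9854029 \left(\left(-63 + 9 \cdot 2 + 18 \cdot 2^{2}\right) - 2\right)^{2}}{2844} = \frac{9854029 \left(\left(-63 + 18 + 18 \cdot 4\right) - 2\right)^{2}}{2844} = \frac{9854029 \left(\left(-63 + 18 + 72\right) - 2\right)^{2}}{2844} = \frac{9854029 \left(27 - 2\right)^{2}}{2844} = \frac{9854029 \cdot 25^{2}}{2844} = \frac{9854029}{2844} \cdot 625 = \frac{6158768125}{2844}$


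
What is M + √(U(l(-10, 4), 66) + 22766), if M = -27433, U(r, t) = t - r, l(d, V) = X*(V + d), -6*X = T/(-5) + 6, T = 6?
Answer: -27433 + 2*√142670/5 ≈ -27282.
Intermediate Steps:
X = -⅘ (X = -(6/(-5) + 6)/6 = -(-⅕*6 + 6)/6 = -(-6/5 + 6)/6 = -⅙*24/5 = -⅘ ≈ -0.80000)
l(d, V) = -4*V/5 - 4*d/5 (l(d, V) = -4*(V + d)/5 = -4*V/5 - 4*d/5)
M + √(U(l(-10, 4), 66) + 22766) = -27433 + √((66 - (-⅘*4 - ⅘*(-10))) + 22766) = -27433 + √((66 - (-16/5 + 8)) + 22766) = -27433 + √((66 - 1*24/5) + 22766) = -27433 + √((66 - 24/5) + 22766) = -27433 + √(306/5 + 22766) = -27433 + √(114136/5) = -27433 + 2*√142670/5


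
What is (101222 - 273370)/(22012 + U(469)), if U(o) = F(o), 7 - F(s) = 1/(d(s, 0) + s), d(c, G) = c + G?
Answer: -161474824/20653821 ≈ -7.8182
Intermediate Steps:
d(c, G) = G + c
F(s) = 7 - 1/(2*s) (F(s) = 7 - 1/((0 + s) + s) = 7 - 1/(s + s) = 7 - 1/(2*s))
U(o) = 7 - 1/(2*o)
(101222 - 273370)/(22012 + U(469)) = (101222 - 273370)/(22012 + (7 - ½/469)) = -172148/(22012 + (7 - ½*1/469)) = -172148/(22012 + (7 - 1/938)) = -172148/(22012 + 6565/938) = -172148/20653821/938 = -172148*938/20653821 = -161474824/20653821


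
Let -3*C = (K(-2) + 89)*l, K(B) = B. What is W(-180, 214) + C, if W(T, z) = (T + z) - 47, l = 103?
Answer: -3000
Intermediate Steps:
W(T, z) = -47 + T + z
C = -2987 (C = -(-2 + 89)*103/3 = -29*103 = -⅓*8961 = -2987)
W(-180, 214) + C = (-47 - 180 + 214) - 2987 = -13 - 2987 = -3000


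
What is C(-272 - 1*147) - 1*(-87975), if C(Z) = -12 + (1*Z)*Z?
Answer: 263524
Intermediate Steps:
C(Z) = -12 + Z² (C(Z) = -12 + Z*Z = -12 + Z²)
C(-272 - 1*147) - 1*(-87975) = (-12 + (-272 - 1*147)²) - 1*(-87975) = (-12 + (-272 - 147)²) + 87975 = (-12 + (-419)²) + 87975 = (-12 + 175561) + 87975 = 175549 + 87975 = 263524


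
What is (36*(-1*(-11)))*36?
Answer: 14256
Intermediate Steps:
(36*(-1*(-11)))*36 = (36*11)*36 = 396*36 = 14256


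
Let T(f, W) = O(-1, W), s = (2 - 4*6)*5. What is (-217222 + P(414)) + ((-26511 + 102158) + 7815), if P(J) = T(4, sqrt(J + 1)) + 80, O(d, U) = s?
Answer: -133790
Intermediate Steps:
s = -110 (s = (2 - 24)*5 = -22*5 = -110)
O(d, U) = -110
T(f, W) = -110
P(J) = -30 (P(J) = -110 + 80 = -30)
(-217222 + P(414)) + ((-26511 + 102158) + 7815) = (-217222 - 30) + ((-26511 + 102158) + 7815) = -217252 + (75647 + 7815) = -217252 + 83462 = -133790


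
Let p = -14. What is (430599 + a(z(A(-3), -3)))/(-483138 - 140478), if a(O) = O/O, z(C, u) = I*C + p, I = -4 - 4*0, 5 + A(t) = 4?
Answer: -53825/77952 ≈ -0.69049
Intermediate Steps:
A(t) = -1 (A(t) = -5 + 4 = -1)
I = -4 (I = -4 + 0 = -4)
z(C, u) = -14 - 4*C (z(C, u) = -4*C - 14 = -14 - 4*C)
a(O) = 1
(430599 + a(z(A(-3), -3)))/(-483138 - 140478) = (430599 + 1)/(-483138 - 140478) = 430600/(-623616) = 430600*(-1/623616) = -53825/77952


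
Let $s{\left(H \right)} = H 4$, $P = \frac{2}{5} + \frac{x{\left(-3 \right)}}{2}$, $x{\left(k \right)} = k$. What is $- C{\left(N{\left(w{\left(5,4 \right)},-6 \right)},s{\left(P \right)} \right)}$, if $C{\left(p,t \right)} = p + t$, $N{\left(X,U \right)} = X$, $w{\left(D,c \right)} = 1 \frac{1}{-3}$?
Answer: $\frac{71}{15} \approx 4.7333$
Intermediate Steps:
$w{\left(D,c \right)} = - \frac{1}{3}$ ($w{\left(D,c \right)} = 1 \left(- \frac{1}{3}\right) = - \frac{1}{3}$)
$P = - \frac{11}{10}$ ($P = \frac{2}{5} - \frac{3}{2} = - \frac{11}{10} \approx -1.1$)
$s{\left(H \right)} = 4 H$
$- C{\left(N{\left(w{\left(5,4 \right)},-6 \right)},s{\left(P \right)} \right)} = - (- \frac{1}{3} + 4 \left(- \frac{11}{10}\right)) = - (- \frac{1}{3} - \frac{22}{5}) = \left(-1\right) \left(- \frac{71}{15}\right) = \frac{71}{15}$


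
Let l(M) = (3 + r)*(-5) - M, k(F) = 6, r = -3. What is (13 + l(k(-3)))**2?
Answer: 49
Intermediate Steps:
l(M) = -M (l(M) = (3 - 3)*(-5) - M = 0*(-5) - M = 0 - M = -M)
(13 + l(k(-3)))**2 = (13 - 1*6)**2 = (13 - 6)**2 = 7**2 = 49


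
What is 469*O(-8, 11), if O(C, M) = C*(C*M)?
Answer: 330176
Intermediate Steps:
O(C, M) = M*C**2
469*O(-8, 11) = 469*(11*(-8)**2) = 469*(11*64) = 469*704 = 330176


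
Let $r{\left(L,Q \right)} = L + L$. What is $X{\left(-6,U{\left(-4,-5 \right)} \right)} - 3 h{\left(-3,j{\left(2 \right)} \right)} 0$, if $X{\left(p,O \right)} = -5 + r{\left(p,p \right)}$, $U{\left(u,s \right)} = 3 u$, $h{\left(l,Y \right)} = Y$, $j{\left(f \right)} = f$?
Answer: $0$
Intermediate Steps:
$r{\left(L,Q \right)} = 2 L$
$X{\left(p,O \right)} = -5 + 2 p$
$X{\left(-6,U{\left(-4,-5 \right)} \right)} - 3 h{\left(-3,j{\left(2 \right)} \right)} 0 = \left(-5 + 2 \left(-6\right)\right) \left(-3\right) 2 \cdot 0 = \left(-5 - 12\right) \left(\left(-6\right) 0\right) = \left(-17\right) 0 = 0$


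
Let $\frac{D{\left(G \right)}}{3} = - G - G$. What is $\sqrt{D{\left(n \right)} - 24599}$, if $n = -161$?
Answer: $i \sqrt{23633} \approx 153.73 i$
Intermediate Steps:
$D{\left(G \right)} = - 6 G$ ($D{\left(G \right)} = 3 \left(- G - G\right) = 3 \left(- 2 G\right) = - 6 G$)
$\sqrt{D{\left(n \right)} - 24599} = \sqrt{\left(-6\right) \left(-161\right) - 24599} = \sqrt{966 - 24599} = \sqrt{-23633} = i \sqrt{23633}$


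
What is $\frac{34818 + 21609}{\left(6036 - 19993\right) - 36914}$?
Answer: $- \frac{18809}{16957} \approx -1.1092$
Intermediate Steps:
$\frac{34818 + 21609}{\left(6036 - 19993\right) - 36914} = \frac{56427}{\left(6036 - 19993\right) - 36914} = \frac{56427}{-13957 - 36914} = \frac{56427}{-50871} = 56427 \left(- \frac{1}{50871}\right) = - \frac{18809}{16957}$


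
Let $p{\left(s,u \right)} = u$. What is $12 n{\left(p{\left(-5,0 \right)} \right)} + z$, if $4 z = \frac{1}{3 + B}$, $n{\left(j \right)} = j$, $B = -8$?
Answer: $- \frac{1}{20} \approx -0.05$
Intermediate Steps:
$z = - \frac{1}{20}$ ($z = \frac{1}{4 \left(3 - 8\right)} = \frac{1}{4 \left(-5\right)} = \frac{1}{4} \left(- \frac{1}{5}\right) = - \frac{1}{20} \approx -0.05$)
$12 n{\left(p{\left(-5,0 \right)} \right)} + z = 12 \cdot 0 - \frac{1}{20} = 0 - \frac{1}{20} = - \frac{1}{20}$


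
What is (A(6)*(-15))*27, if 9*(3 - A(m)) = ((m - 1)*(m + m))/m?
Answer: -765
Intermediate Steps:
A(m) = 29/9 - 2*m/9 (A(m) = 3 - (m - 1)*(m + m)/(9*m) = 3 - (-1 + m)*(2*m)/(9*m) = 3 - 2*m*(-1 + m)/(9*m) = 3 - (-2 + 2*m)/9 = 3 + (2/9 - 2*m/9) = 29/9 - 2*m/9)
(A(6)*(-15))*27 = ((29/9 - 2/9*6)*(-15))*27 = ((29/9 - 4/3)*(-15))*27 = ((17/9)*(-15))*27 = -85/3*27 = -765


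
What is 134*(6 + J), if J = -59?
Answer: -7102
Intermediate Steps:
134*(6 + J) = 134*(6 - 59) = 134*(-53) = -7102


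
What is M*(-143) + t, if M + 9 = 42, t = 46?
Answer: -4673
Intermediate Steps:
M = 33 (M = -9 + 42 = 33)
M*(-143) + t = 33*(-143) + 46 = -4719 + 46 = -4673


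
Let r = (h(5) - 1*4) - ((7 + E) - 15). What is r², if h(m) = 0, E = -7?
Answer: 121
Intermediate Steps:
r = 11 (r = (0 - 1*4) - ((7 - 7) - 15) = (0 - 4) - (0 - 15) = -4 - 1*(-15) = -4 + 15 = 11)
r² = 11² = 121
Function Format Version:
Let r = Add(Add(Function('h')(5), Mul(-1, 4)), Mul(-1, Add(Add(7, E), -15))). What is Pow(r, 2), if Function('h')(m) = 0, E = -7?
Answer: 121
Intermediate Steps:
r = 11 (r = Add(Add(0, Mul(-1, 4)), Mul(-1, Add(Add(7, -7), -15))) = Add(Add(0, -4), Mul(-1, Add(0, -15))) = Add(-4, Mul(-1, -15)) = Add(-4, 15) = 11)
Pow(r, 2) = Pow(11, 2) = 121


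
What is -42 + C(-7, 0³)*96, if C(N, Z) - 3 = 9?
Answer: 1110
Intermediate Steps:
C(N, Z) = 12 (C(N, Z) = 3 + 9 = 12)
-42 + C(-7, 0³)*96 = -42 + 12*96 = -42 + 1152 = 1110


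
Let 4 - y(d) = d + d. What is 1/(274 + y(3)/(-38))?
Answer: 19/5207 ≈ 0.0036489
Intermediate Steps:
y(d) = 4 - 2*d (y(d) = 4 - (d + d) = 4 - 2*d)
1/(274 + y(3)/(-38)) = 1/(274 + (4 - 2*3)/(-38)) = 1/(274 + (4 - 6)*(-1/38)) = 1/(274 - 2*(-1/38)) = 1/(274 + 1/19) = 1/(5207/19) = 19/5207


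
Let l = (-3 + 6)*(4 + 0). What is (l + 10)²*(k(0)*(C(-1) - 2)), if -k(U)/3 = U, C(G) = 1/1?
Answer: 0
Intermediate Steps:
C(G) = 1
k(U) = -3*U
l = 12 (l = 3*4 = 12)
(l + 10)²*(k(0)*(C(-1) - 2)) = (12 + 10)²*((-3*0)*(1 - 2)) = 22²*(0*(-1)) = 484*0 = 0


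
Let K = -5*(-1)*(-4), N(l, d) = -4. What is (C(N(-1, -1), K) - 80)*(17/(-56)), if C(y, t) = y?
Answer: 51/2 ≈ 25.500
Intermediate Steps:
K = -20 (K = 5*(-4) = -20)
(C(N(-1, -1), K) - 80)*(17/(-56)) = (-4 - 80)*(17/(-56)) = -1428*(-1)/56 = -84*(-17/56) = 51/2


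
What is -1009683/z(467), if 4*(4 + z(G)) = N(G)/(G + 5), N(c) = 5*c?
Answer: 635427168/1739 ≈ 3.6540e+5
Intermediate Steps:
z(G) = -4 + 5*G/(4*(5 + G)) (z(G) = -4 + ((5*G)/(G + 5))/4 = -4 + ((5*G)/(5 + G))/4 = -4 + (5*G/(5 + G))/4 = -4 + 5*G/(4*(5 + G)))
-1009683/z(467) = -1009683*4*(5 + 467)/(-80 - 11*467) = -1009683*1888/(-80 - 5137) = -1009683/((¼)*(1/472)*(-5217)) = -1009683/(-5217/1888) = -1009683*(-1888/5217) = 635427168/1739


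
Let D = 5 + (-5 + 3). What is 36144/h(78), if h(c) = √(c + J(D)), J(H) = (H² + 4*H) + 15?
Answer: 6024*√114/19 ≈ 3385.2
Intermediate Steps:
D = 3 (D = 5 - 2 = 3)
J(H) = 15 + H² + 4*H
h(c) = √(36 + c) (h(c) = √(c + (15 + 3² + 4*3)) = √(c + (15 + 9 + 12)) = √(c + 36) = √(36 + c))
36144/h(78) = 36144/(√(36 + 78)) = 36144/(√114) = 36144*(√114/114) = 6024*√114/19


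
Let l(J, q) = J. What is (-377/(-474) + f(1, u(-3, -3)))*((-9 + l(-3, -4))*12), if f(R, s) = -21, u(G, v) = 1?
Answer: 229848/79 ≈ 2909.5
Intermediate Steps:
(-377/(-474) + f(1, u(-3, -3)))*((-9 + l(-3, -4))*12) = (-377/(-474) - 21)*((-9 - 3)*12) = (-377*(-1/474) - 21)*(-12*12) = (377/474 - 21)*(-144) = -9577/474*(-144) = 229848/79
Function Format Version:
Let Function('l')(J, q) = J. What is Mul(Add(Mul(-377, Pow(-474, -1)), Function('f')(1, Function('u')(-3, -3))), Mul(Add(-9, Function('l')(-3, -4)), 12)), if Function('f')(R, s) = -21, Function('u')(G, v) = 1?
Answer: Rational(229848, 79) ≈ 2909.5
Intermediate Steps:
Mul(Add(Mul(-377, Pow(-474, -1)), Function('f')(1, Function('u')(-3, -3))), Mul(Add(-9, Function('l')(-3, -4)), 12)) = Mul(Add(Mul(-377, Pow(-474, -1)), -21), Mul(Add(-9, -3), 12)) = Mul(Add(Mul(-377, Rational(-1, 474)), -21), Mul(-12, 12)) = Mul(Add(Rational(377, 474), -21), -144) = Mul(Rational(-9577, 474), -144) = Rational(229848, 79)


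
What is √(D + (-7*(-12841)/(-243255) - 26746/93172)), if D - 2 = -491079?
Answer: I*√63064443966986460962252010/11332277430 ≈ 700.77*I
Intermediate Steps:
D = -491077 (D = 2 - 491079 = -491077)
√(D + (-7*(-12841)/(-243255) - 26746/93172)) = √(-491077 + (-7*(-12841)/(-243255) - 26746/93172)) = √(-491077 + (89887*(-1/243255) - 26746*1/93172)) = √(-491077 + (-89887/243255 - 13373/46586)) = √(-491077 - 7440524897/11332277430) = √(-5565028244017007/11332277430) = I*√63064443966986460962252010/11332277430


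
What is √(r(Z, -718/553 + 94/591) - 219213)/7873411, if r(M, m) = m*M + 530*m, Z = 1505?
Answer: I*√23662506403920657/2573211803253 ≈ 5.978e-5*I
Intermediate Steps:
r(M, m) = 530*m + M*m (r(M, m) = M*m + 530*m = 530*m + M*m)
√(r(Z, -718/553 + 94/591) - 219213)/7873411 = √((-718/553 + 94/591)*(530 + 1505) - 219213)/7873411 = √((-718*1/553 + 94*(1/591))*2035 - 219213)*(1/7873411) = √((-718/553 + 94/591)*2035 - 219213)*(1/7873411) = √(-372356/326823*2035 - 219213)*(1/7873411) = √(-757744460/326823 - 219213)*(1/7873411) = √(-72401594759/326823)*(1/7873411) = (I*√23662506403920657/326823)*(1/7873411) = I*√23662506403920657/2573211803253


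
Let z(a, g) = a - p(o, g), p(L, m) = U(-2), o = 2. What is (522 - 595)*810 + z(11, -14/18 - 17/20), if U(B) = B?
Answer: -59117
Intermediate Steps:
p(L, m) = -2
z(a, g) = 2 + a (z(a, g) = a - 1*(-2) = a + 2 = 2 + a)
(522 - 595)*810 + z(11, -14/18 - 17/20) = (522 - 595)*810 + (2 + 11) = -73*810 + 13 = -59130 + 13 = -59117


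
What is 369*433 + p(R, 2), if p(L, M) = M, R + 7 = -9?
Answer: 159779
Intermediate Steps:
R = -16 (R = -7 - 9 = -16)
369*433 + p(R, 2) = 369*433 + 2 = 159777 + 2 = 159779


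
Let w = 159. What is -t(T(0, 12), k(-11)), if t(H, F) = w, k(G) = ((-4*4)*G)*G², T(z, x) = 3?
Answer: -159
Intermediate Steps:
k(G) = -16*G³ (k(G) = (-16*G)*G² = -16*G³)
t(H, F) = 159
-t(T(0, 12), k(-11)) = -1*159 = -159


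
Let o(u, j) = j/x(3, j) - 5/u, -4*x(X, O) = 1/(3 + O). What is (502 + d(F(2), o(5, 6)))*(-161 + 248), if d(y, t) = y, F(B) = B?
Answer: 43848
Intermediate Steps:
x(X, O) = -1/(4*(3 + O))
o(u, j) = -5/u + j*(-12 - 4*j) (o(u, j) = j/((-1/(12 + 4*j))) - 5/u = j*(-12 - 4*j) - 5/u = -5/u + j*(-12 - 4*j))
(502 + d(F(2), o(5, 6)))*(-161 + 248) = (502 + 2)*(-161 + 248) = 504*87 = 43848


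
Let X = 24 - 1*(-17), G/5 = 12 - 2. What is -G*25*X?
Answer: -51250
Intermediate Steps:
G = 50 (G = 5*(12 - 2) = 5*10 = 50)
X = 41 (X = 24 + 17 = 41)
-G*25*X = -50*25*41 = -1250*41 = -1*51250 = -51250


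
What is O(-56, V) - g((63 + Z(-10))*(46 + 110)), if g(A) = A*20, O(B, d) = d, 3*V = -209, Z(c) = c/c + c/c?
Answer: -608609/3 ≈ -2.0287e+5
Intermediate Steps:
Z(c) = 2 (Z(c) = 1 + 1 = 2)
V = -209/3 (V = (1/3)*(-209) = -209/3 ≈ -69.667)
g(A) = 20*A
O(-56, V) - g((63 + Z(-10))*(46 + 110)) = -209/3 - 20*(63 + 2)*(46 + 110) = -209/3 - 20*65*156 = -209/3 - 20*10140 = -209/3 - 1*202800 = -209/3 - 202800 = -608609/3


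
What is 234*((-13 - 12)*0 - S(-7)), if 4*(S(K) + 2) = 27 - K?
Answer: -1521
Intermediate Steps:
S(K) = 19/4 - K/4 (S(K) = -2 + (27 - K)/4 = -2 + (27/4 - K/4) = 19/4 - K/4)
234*((-13 - 12)*0 - S(-7)) = 234*((-13 - 12)*0 - (19/4 - ¼*(-7))) = 234*(-25*0 - (19/4 + 7/4)) = 234*(0 - 1*13/2) = 234*(0 - 13/2) = 234*(-13/2) = -1521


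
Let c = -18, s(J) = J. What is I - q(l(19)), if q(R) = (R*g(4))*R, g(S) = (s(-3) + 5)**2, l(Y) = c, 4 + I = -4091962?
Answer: -4093262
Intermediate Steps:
I = -4091966 (I = -4 - 4091962 = -4091966)
l(Y) = -18
g(S) = 4 (g(S) = (-3 + 5)**2 = 2**2 = 4)
q(R) = 4*R**2 (q(R) = (R*4)*R = (4*R)*R = 4*R**2)
I - q(l(19)) = -4091966 - 4*(-18)**2 = -4091966 - 4*324 = -4091966 - 1*1296 = -4091966 - 1296 = -4093262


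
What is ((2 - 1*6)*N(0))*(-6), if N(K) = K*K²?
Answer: 0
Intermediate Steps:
N(K) = K³
((2 - 1*6)*N(0))*(-6) = ((2 - 1*6)*0³)*(-6) = ((2 - 6)*0)*(-6) = -4*0*(-6) = 0*(-6) = 0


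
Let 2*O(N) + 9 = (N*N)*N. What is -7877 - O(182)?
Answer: -6044313/2 ≈ -3.0222e+6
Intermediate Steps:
O(N) = -9/2 + N³/2 (O(N) = -9/2 + ((N*N)*N)/2 = -9/2 + (N²*N)/2 = -9/2 + N³/2)
-7877 - O(182) = -7877 - (-9/2 + (½)*182³) = -7877 - (-9/2 + (½)*6028568) = -7877 - (-9/2 + 3014284) = -7877 - 1*6028559/2 = -7877 - 6028559/2 = -6044313/2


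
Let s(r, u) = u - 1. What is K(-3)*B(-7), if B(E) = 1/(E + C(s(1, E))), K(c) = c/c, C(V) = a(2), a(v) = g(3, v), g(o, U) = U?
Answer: -⅕ ≈ -0.20000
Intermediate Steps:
s(r, u) = -1 + u
a(v) = v
C(V) = 2
K(c) = 1
B(E) = 1/(2 + E) (B(E) = 1/(E + 2) = 1/(2 + E))
K(-3)*B(-7) = 1/(2 - 7) = 1/(-5) = 1*(-⅕) = -⅕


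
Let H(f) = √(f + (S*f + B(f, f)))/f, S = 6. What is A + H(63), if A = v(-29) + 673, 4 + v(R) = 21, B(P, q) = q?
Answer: 690 + 2*√14/21 ≈ 690.36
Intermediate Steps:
v(R) = 17 (v(R) = -4 + 21 = 17)
A = 690 (A = 17 + 673 = 690)
H(f) = 2*√2/√f (H(f) = √(f + (6*f + f))/f = √(f + 7*f)/f = √(8*f)/f = (2*√2*√f)/f = 2*√2/√f)
A + H(63) = 690 + 2*√2/√63 = 690 + 2*√2*(√7/21) = 690 + 2*√14/21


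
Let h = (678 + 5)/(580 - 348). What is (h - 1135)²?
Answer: 68978193769/53824 ≈ 1.2816e+6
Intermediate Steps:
h = 683/232 ≈ 2.9440
(h - 1135)² = (683/232 - 1135)² = (-262637/232)² = 68978193769/53824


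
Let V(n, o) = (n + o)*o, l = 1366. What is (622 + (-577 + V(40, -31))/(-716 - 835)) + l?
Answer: 3084244/1551 ≈ 1988.6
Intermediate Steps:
V(n, o) = o*(n + o)
(622 + (-577 + V(40, -31))/(-716 - 835)) + l = (622 + (-577 - 31*(40 - 31))/(-716 - 835)) + 1366 = (622 + (-577 - 31*9)/(-1551)) + 1366 = (622 + (-577 - 279)*(-1/1551)) + 1366 = (622 - 856*(-1/1551)) + 1366 = (622 + 856/1551) + 1366 = 965578/1551 + 1366 = 3084244/1551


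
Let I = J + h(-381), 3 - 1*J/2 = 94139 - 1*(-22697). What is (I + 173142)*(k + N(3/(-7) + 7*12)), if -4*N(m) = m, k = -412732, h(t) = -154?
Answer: 350630280459/14 ≈ 2.5045e+10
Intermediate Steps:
J = -233666 (J = 6 - 2*(94139 - 1*(-22697)) = 6 - 2*(94139 + 22697) = 6 - 2*116836 = 6 - 233672 = -233666)
N(m) = -m/4
I = -233820 (I = -233666 - 154 = -233820)
(I + 173142)*(k + N(3/(-7) + 7*12)) = (-233820 + 173142)*(-412732 - (3/(-7) + 7*12)/4) = -60678*(-412732 - (3*(-⅐) + 84)/4) = -60678*(-412732 - (-3/7 + 84)/4) = -60678*(-412732 - ¼*585/7) = -60678*(-412732 - 585/28) = -60678*(-11557081/28) = 350630280459/14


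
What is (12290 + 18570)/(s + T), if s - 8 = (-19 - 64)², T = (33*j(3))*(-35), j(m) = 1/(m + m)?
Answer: 61720/13409 ≈ 4.6029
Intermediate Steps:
j(m) = 1/(2*m)
T = -385/2 (T = (33*((½)/3))*(-35) = (33*((½)*(⅓)))*(-35) = (33*(⅙))*(-35) = (11/2)*(-35) = -385/2 ≈ -192.50)
s = 6897 (s = 8 + (-19 - 64)² = 8 + (-83)² = 8 + 6889 = 6897)
(12290 + 18570)/(s + T) = (12290 + 18570)/(6897 - 385/2) = 30860/(13409/2) = 30860*(2/13409) = 61720/13409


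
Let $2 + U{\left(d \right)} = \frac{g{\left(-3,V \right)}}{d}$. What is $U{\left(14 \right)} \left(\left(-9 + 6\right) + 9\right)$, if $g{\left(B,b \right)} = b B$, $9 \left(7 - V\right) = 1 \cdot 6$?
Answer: $- \frac{141}{7} \approx -20.143$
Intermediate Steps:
$V = \frac{19}{3}$ ($V = 7 - \frac{1 \cdot 6}{9} = 7 - \frac{2}{3} = \frac{19}{3} \approx 6.3333$)
$g{\left(B,b \right)} = B b$
$U{\left(d \right)} = -2 - \frac{19}{d}$ ($U{\left(d \right)} = -2 + \frac{\left(-3\right) \frac{19}{3}}{d} = -2 - \frac{19}{d}$)
$U{\left(14 \right)} \left(\left(-9 + 6\right) + 9\right) = \left(-2 - \frac{19}{14}\right) \left(\left(-9 + 6\right) + 9\right) = \left(-2 - \frac{19}{14}\right) \left(-3 + 9\right) = \left(-2 - \frac{19}{14}\right) 6 = \left(- \frac{47}{14}\right) 6 = - \frac{141}{7}$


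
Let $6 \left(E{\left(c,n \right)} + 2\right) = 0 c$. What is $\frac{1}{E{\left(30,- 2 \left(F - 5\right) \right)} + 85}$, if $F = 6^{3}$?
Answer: $\frac{1}{83} \approx 0.012048$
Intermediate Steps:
$F = 216$
$E{\left(c,n \right)} = -2$ ($E{\left(c,n \right)} = -2 + \frac{0 c}{6} = -2 + \frac{1}{6} \cdot 0 = -2 + 0 = -2$)
$\frac{1}{E{\left(30,- 2 \left(F - 5\right) \right)} + 85} = \frac{1}{-2 + 85} = \frac{1}{83}$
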